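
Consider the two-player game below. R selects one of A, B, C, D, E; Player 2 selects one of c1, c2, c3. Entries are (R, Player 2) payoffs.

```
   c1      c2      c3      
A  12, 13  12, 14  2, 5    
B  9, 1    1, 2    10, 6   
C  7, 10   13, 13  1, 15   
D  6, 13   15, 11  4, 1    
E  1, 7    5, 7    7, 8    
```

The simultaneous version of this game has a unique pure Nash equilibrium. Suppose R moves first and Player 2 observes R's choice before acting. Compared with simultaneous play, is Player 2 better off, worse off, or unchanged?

better off

Player 2 best-responds to each possible R move:
- A: Player 2 compares 13, 14, 5 and picks c2; R would get 12.
- B: Player 2 compares 1, 2, 6 and picks c3; R would get 10.
- C: Player 2 compares 10, 13, 15 and picks c3; R would get 1.
- D: Player 2 compares 13, 11, 1 and picks c1; R would get 6.
- E: Player 2 compares 7, 7, 8 and picks c3; R would get 7.
Among 12, 10, 1, 6, 7, the best is 12 at A. Subgame-perfect outcome: (A, c2) with payoffs (12, 14).
Now find the simultaneous Nash equilibrium.
R's best replies: c1→A; c2→D; c3→B.
Player 2's best replies: A→c2; B→c3; C→c3; D→c1; E→c3.
The unique mutual best reply is (B, c3), giving (10, 6).
Player 2 earns 14 sequentially versus 6 at the Nash outcome: better off.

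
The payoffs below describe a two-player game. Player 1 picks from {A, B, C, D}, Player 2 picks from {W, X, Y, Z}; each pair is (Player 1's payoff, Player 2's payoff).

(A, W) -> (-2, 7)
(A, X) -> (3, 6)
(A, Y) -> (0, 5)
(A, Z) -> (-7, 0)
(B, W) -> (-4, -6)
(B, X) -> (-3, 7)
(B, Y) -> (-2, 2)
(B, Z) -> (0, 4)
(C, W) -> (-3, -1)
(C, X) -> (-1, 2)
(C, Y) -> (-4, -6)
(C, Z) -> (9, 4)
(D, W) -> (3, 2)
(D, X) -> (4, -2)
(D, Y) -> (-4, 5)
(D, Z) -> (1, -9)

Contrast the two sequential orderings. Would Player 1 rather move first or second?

If Player 1 leads: Player 2's best replies are A→W, B→X, C→Z, D→Y; Player 1's induced payoffs -2, -3, 9, -4; outcome (C, Z), payoffs (9, 4).
If Player 2 leads: Player 1's best replies are W→D, X→D, Y→A, Z→C; Player 2's induced payoffs 2, -2, 5, 4; outcome (A, Y), payoffs (0, 5).
Player 1 gets 9 moving first and 0 moving second, so Player 1 prefers to move first.

first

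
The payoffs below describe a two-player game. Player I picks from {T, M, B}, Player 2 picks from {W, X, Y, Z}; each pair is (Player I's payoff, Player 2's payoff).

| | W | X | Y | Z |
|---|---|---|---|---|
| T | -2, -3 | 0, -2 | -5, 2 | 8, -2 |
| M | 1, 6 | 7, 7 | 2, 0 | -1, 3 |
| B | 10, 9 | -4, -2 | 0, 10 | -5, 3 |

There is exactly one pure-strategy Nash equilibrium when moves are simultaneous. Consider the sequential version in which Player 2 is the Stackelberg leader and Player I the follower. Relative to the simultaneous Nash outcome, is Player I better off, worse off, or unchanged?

better off

Backward induction with Player 2 moving first.
- W: Player I compares -2, 1, 10 and picks B; Player 2 would get 9.
- X: Player I compares 0, 7, -4 and picks M; Player 2 would get 7.
- Y: Player I compares -5, 2, 0 and picks M; Player 2 would get 0.
- Z: Player I compares 8, -1, -5 and picks T; Player 2 would get -2.
Maximizing over 9, 7, 0, -2, Player 2 chooses W. Subgame-perfect outcome: (B, W) with payoffs (10, 9).
For the simultaneous game, intersect best replies.
Player I's best replies: W→B; X→M; Y→M; Z→T.
Player 2's best replies: T→Y; M→X; B→Y.
Only (M, X) has each player best-responding; Nash payoffs (7, 7).
Player I earns 10 sequentially versus 7 at the Nash outcome: better off.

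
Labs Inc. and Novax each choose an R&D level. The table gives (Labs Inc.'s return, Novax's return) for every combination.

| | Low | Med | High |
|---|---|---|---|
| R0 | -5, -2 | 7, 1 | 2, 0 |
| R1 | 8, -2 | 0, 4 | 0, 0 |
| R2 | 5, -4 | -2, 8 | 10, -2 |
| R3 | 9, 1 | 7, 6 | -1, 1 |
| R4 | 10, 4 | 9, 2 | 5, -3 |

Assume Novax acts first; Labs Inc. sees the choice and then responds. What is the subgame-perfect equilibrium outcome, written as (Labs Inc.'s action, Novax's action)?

(R4, Low)

Backward induction with Novax moving first.
- Low: Labs Inc. compares -5, 8, 5, 9, 10 and picks R4; Novax would get 4.
- Med: Labs Inc. compares 7, 0, -2, 7, 9 and picks R4; Novax would get 2.
- High: Labs Inc. compares 2, 0, 10, -1, 5 and picks R2; Novax would get -2.
Maximizing over 4, 2, -2, Novax chooses Low. Subgame-perfect outcome: (R4, Low) with payoffs (10, 4).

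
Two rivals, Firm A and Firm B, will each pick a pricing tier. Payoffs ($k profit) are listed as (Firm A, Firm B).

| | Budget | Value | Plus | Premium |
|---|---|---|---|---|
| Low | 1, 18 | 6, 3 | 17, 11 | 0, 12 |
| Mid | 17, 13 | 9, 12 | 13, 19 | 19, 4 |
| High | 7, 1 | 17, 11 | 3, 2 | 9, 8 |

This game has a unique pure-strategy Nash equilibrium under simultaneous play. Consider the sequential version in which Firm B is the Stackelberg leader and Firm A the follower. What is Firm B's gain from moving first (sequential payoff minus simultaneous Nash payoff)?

2

Work backward from Firm A's decision.
- Budget → Firm A plays Mid (best of 1, 17, 7); Firm B gets 13.
- Value → Firm A plays High (best of 6, 9, 17); Firm B gets 11.
- Plus → Firm A plays Low (best of 17, 13, 3); Firm B gets 11.
- Premium → Firm A plays Mid (best of 0, 19, 9); Firm B gets 4.
Firm B's induced payoffs are 13, 11, 11, 4, so Firm B commits to Budget. Subgame-perfect outcome: (Mid, Budget) with payoffs (17, 13).
Now find the simultaneous Nash equilibrium.
Firm A's best replies: Budget→Mid; Value→High; Plus→Low; Premium→Mid.
Firm B's best replies: Low→Budget; Mid→Plus; High→Value.
Only (High, Value) has each player best-responding; Nash payoffs (17, 11).
Firm B's commitment gain: 13 − 11 = 2.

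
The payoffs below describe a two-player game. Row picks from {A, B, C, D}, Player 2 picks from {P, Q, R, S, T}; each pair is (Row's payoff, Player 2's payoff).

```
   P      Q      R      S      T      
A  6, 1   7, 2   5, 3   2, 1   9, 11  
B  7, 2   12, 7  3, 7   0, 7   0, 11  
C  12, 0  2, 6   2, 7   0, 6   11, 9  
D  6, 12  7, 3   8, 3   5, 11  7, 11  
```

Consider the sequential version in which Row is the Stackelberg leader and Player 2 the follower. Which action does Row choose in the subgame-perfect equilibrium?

C

Work backward from Player 2's decision.
- A → Player 2 plays T (best of 1, 2, 3, 1, 11); Row gets 9.
- B → Player 2 plays T (best of 2, 7, 7, 7, 11); Row gets 0.
- C → Player 2 plays T (best of 0, 6, 7, 6, 9); Row gets 11.
- D → Player 2 plays P (best of 12, 3, 3, 11, 11); Row gets 6.
Among 9, 0, 11, 6, the best is 11 at C. Subgame-perfect outcome: (C, T) with payoffs (11, 9).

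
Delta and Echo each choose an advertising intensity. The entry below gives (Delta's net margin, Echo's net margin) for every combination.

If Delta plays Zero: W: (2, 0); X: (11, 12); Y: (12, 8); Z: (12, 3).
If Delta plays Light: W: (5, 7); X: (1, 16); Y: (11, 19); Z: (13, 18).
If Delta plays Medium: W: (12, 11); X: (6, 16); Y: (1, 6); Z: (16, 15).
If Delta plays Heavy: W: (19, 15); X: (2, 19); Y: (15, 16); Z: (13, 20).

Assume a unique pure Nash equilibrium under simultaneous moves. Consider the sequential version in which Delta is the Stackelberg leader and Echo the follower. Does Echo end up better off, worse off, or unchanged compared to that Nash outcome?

Backward induction with Delta moving first.
- Zero: Echo compares 0, 12, 8, 3 and picks X; Delta would get 11.
- Light: Echo compares 7, 16, 19, 18 and picks Y; Delta would get 11.
- Medium: Echo compares 11, 16, 6, 15 and picks X; Delta would get 6.
- Heavy: Echo compares 15, 19, 16, 20 and picks Z; Delta would get 13.
Maximizing over 11, 11, 6, 13, Delta chooses Heavy. Subgame-perfect outcome: (Heavy, Z) with payoffs (13, 20).
For the simultaneous game, intersect best replies.
Delta's best replies: W→Heavy; X→Zero; Y→Heavy; Z→Medium.
Echo's best replies: Zero→X; Light→Y; Medium→X; Heavy→Z.
Only (Zero, X) has each player best-responding; Nash payoffs (11, 12).
Echo earns 20 sequentially versus 12 at the Nash outcome: better off.

better off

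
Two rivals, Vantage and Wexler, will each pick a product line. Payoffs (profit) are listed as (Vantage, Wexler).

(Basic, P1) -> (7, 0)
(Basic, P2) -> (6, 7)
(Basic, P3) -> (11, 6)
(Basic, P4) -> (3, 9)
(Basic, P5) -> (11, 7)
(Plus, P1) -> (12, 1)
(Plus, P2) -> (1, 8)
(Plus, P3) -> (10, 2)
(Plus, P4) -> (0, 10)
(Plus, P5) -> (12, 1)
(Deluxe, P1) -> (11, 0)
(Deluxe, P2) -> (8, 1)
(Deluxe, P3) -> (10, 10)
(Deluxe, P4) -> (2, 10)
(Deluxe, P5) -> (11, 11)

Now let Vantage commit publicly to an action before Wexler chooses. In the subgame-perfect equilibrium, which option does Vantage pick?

Work backward from Wexler's decision.
- Basic: BR = P4, leader payoff 3.
- Plus: BR = P4, leader payoff 0.
- Deluxe: BR = P5, leader payoff 11.
Maximizing over 3, 0, 11, Vantage chooses Deluxe. Subgame-perfect outcome: (Deluxe, P5) with payoffs (11, 11).

Deluxe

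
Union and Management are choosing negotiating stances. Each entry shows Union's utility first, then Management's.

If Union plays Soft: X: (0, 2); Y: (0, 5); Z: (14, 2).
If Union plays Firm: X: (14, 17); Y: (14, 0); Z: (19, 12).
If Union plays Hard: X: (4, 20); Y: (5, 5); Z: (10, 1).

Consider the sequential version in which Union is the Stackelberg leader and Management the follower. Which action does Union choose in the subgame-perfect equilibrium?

Firm

Management best-responds to each possible Union move:
- Soft → Management plays Y (best of 2, 5, 2); Union gets 0.
- Firm → Management plays X (best of 17, 0, 12); Union gets 14.
- Hard → Management plays X (best of 20, 5, 1); Union gets 4.
Union's induced payoffs are 0, 14, 4, so Union commits to Firm. Subgame-perfect outcome: (Firm, X) with payoffs (14, 17).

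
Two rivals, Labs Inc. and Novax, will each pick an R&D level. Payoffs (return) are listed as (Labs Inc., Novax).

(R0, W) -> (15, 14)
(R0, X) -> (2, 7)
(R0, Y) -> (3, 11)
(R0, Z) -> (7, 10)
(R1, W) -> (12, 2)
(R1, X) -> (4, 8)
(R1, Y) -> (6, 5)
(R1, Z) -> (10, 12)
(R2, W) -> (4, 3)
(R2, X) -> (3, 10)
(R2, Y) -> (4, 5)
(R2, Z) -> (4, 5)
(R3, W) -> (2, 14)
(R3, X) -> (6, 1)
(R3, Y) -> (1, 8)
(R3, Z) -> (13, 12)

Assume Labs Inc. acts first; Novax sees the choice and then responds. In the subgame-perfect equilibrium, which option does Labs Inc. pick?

Novax best-responds to each possible Labs Inc. move:
- R0: Novax compares 14, 7, 11, 10 and picks W; Labs Inc. would get 15.
- R1: Novax compares 2, 8, 5, 12 and picks Z; Labs Inc. would get 10.
- R2: Novax compares 3, 10, 5, 5 and picks X; Labs Inc. would get 3.
- R3: Novax compares 14, 1, 8, 12 and picks W; Labs Inc. would get 2.
Among 15, 10, 3, 2, the best is 15 at R0. Subgame-perfect outcome: (R0, W) with payoffs (15, 14).

R0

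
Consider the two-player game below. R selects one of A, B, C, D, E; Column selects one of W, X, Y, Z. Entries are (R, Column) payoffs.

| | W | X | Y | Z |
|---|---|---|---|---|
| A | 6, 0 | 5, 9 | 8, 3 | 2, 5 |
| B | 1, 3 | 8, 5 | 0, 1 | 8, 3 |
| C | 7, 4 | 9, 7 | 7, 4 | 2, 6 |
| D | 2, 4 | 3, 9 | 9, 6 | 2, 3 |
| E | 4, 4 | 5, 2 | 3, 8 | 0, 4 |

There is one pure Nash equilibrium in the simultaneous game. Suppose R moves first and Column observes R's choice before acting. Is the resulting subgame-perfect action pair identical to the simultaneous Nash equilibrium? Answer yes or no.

yes

Column best-responds to each possible R move:
- A → Column plays X (best of 0, 9, 3, 5); R gets 5.
- B → Column plays X (best of 3, 5, 1, 3); R gets 8.
- C → Column plays X (best of 4, 7, 4, 6); R gets 9.
- D → Column plays X (best of 4, 9, 6, 3); R gets 3.
- E → Column plays Y (best of 4, 2, 8, 4); R gets 3.
R's induced payoffs are 5, 8, 9, 3, 3, so R commits to C. Subgame-perfect outcome: (C, X) with payoffs (9, 7).
For the simultaneous game, intersect best replies.
R's best replies: W→C; X→C; Y→D; Z→B.
Column's best replies: A→X; B→X; C→X; D→X; E→Y.
Only (C, X) has each player best-responding; Nash payoffs (9, 7).
Sequential outcome (C, X) coincides with the Nash profile (C, X).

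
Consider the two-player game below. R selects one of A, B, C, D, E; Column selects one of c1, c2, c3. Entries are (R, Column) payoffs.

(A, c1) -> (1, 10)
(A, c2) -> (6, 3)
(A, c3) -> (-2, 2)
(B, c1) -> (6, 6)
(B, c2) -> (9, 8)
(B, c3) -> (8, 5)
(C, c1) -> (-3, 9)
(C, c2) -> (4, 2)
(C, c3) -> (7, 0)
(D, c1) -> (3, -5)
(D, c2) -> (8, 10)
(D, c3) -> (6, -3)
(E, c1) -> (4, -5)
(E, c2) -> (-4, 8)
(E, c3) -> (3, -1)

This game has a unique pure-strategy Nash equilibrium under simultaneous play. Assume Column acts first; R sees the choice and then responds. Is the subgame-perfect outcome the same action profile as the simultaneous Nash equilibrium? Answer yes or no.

Backward induction with Column moving first.
- c1 → R plays B (best of 1, 6, -3, 3, 4); Column gets 6.
- c2 → R plays B (best of 6, 9, 4, 8, -4); Column gets 8.
- c3 → R plays B (best of -2, 8, 7, 6, 3); Column gets 5.
Column's induced payoffs are 6, 8, 5, so Column commits to c2. Subgame-perfect outcome: (B, c2) with payoffs (9, 8).
For the simultaneous game, intersect best replies.
R's best replies: c1→B; c2→B; c3→B.
Column's best replies: A→c1; B→c2; C→c1; D→c2; E→c2.
The unique mutual best reply is (B, c2), giving (9, 8).
Sequential outcome (B, c2) coincides with the Nash profile (B, c2).

yes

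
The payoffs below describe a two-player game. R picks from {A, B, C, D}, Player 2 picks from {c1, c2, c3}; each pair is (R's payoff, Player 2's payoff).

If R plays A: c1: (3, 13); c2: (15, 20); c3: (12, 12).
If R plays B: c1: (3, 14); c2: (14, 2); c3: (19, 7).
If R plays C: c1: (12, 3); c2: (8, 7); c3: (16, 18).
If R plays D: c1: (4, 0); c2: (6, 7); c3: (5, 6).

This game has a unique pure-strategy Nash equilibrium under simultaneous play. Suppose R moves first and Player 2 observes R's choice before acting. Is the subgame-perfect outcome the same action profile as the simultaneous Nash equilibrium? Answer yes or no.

Work backward from Player 2's decision.
- A: BR = c2, leader payoff 15.
- B: BR = c1, leader payoff 3.
- C: BR = c3, leader payoff 16.
- D: BR = c2, leader payoff 6.
Among 15, 3, 16, 6, the best is 16 at C. Subgame-perfect outcome: (C, c3) with payoffs (16, 18).
Now find the simultaneous Nash equilibrium.
R's best replies: c1→C; c2→A; c3→B.
Player 2's best replies: A→c2; B→c1; C→c3; D→c2.
The unique mutual best reply is (A, c2), giving (15, 20).
Sequential outcome (C, c3) differs from the Nash profile (A, c2).

no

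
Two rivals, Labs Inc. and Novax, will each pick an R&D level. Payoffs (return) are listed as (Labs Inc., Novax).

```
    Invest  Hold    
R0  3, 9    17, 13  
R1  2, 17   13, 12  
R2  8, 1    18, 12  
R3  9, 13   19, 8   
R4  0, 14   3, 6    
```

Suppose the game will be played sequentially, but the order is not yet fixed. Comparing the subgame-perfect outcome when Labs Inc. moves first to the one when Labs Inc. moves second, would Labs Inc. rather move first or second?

first

If Labs Inc. leads: Novax's best replies are R0→Hold, R1→Invest, R2→Hold, R3→Invest, R4→Invest; Labs Inc.'s induced payoffs 17, 2, 18, 9, 0; outcome (R2, Hold), payoffs (18, 12).
If Novax leads: Labs Inc.'s best replies are Invest→R3, Hold→R3; Novax's induced payoffs 13, 8; outcome (R3, Invest), payoffs (9, 13).
Labs Inc. gets 18 moving first and 9 moving second, so Labs Inc. prefers to move first.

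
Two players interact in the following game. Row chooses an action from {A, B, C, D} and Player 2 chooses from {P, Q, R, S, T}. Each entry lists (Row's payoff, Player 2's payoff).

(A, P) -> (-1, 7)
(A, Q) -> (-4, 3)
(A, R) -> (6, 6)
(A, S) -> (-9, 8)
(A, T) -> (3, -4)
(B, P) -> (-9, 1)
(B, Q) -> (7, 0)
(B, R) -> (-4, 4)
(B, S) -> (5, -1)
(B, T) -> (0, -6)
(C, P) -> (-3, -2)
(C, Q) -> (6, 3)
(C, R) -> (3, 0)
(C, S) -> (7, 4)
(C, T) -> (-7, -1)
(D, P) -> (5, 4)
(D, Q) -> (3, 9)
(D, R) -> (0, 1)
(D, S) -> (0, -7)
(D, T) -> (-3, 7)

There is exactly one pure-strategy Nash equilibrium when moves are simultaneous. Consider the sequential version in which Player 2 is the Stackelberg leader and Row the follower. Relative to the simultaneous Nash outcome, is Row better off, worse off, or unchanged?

Backward induction with Player 2 moving first.
- P → Row plays D (best of -1, -9, -3, 5); Player 2 gets 4.
- Q → Row plays B (best of -4, 7, 6, 3); Player 2 gets 0.
- R → Row plays A (best of 6, -4, 3, 0); Player 2 gets 6.
- S → Row plays C (best of -9, 5, 7, 0); Player 2 gets 4.
- T → Row plays A (best of 3, 0, -7, -3); Player 2 gets -4.
Among 4, 0, 6, 4, -4, the best is 6 at R. Subgame-perfect outcome: (A, R) with payoffs (6, 6).
For the simultaneous game, intersect best replies.
Row's best replies: P→D; Q→B; R→A; S→C; T→A.
Player 2's best replies: A→S; B→R; C→S; D→Q.
Only (C, S) has each player best-responding; Nash payoffs (7, 4).
Row earns 6 sequentially versus 7 at the Nash outcome: worse off.

worse off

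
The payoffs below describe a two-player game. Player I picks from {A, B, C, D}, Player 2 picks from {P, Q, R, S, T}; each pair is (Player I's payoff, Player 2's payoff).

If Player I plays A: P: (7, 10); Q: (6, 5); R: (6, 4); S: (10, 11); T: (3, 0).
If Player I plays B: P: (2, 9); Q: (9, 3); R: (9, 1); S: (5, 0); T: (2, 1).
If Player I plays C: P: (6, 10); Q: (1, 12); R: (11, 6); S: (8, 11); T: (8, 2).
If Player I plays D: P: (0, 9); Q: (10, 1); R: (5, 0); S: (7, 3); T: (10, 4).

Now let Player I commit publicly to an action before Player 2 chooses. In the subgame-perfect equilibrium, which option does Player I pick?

Work backward from Player 2's decision.
- A: BR = S, leader payoff 10.
- B: BR = P, leader payoff 2.
- C: BR = Q, leader payoff 1.
- D: BR = P, leader payoff 0.
Player I's induced payoffs are 10, 2, 1, 0, so Player I commits to A. Subgame-perfect outcome: (A, S) with payoffs (10, 11).

A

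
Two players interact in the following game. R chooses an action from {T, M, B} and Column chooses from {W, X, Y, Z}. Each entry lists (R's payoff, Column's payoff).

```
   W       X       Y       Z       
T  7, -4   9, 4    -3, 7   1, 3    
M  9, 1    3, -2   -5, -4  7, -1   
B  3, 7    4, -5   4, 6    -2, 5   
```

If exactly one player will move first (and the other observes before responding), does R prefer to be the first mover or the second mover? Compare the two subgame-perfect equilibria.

first

If R leads: Column's best replies are T→Y, M→W, B→W; R's induced payoffs -3, 9, 3; outcome (M, W), payoffs (9, 1).
If Column leads: R's best replies are W→M, X→T, Y→B, Z→M; Column's induced payoffs 1, 4, 6, -1; outcome (B, Y), payoffs (4, 6).
R gets 9 moving first and 4 moving second, so R prefers to move first.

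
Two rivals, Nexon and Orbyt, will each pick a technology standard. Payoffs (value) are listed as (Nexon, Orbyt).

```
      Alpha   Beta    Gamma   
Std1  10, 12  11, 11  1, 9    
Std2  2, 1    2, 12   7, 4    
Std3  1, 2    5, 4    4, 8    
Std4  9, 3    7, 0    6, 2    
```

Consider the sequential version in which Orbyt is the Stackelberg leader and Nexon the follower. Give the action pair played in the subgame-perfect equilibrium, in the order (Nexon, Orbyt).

(Std1, Alpha)

Backward induction with Orbyt moving first.
- Alpha → Nexon plays Std1 (best of 10, 2, 1, 9); Orbyt gets 12.
- Beta → Nexon plays Std1 (best of 11, 2, 5, 7); Orbyt gets 11.
- Gamma → Nexon plays Std2 (best of 1, 7, 4, 6); Orbyt gets 4.
Orbyt's induced payoffs are 12, 11, 4, so Orbyt commits to Alpha. Subgame-perfect outcome: (Std1, Alpha) with payoffs (10, 12).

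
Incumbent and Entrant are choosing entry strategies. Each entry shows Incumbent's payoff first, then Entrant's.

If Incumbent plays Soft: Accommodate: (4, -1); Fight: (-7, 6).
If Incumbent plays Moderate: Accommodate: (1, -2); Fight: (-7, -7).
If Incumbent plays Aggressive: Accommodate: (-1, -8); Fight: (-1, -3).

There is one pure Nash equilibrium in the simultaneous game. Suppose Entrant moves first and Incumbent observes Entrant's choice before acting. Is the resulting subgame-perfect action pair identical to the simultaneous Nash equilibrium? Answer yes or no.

no

Incumbent best-responds to each possible Entrant move:
- Accommodate: Incumbent compares 4, 1, -1 and picks Soft; Entrant would get -1.
- Fight: Incumbent compares -7, -7, -1 and picks Aggressive; Entrant would get -3.
Entrant's induced payoffs are -1, -3, so Entrant commits to Accommodate. Subgame-perfect outcome: (Soft, Accommodate) with payoffs (4, -1).
For the simultaneous game, intersect best replies.
Incumbent's best replies: Accommodate→Soft; Fight→Aggressive.
Entrant's best replies: Soft→Fight; Moderate→Accommodate; Aggressive→Fight.
The unique mutual best reply is (Aggressive, Fight), giving (-1, -3).
Sequential outcome (Soft, Accommodate) differs from the Nash profile (Aggressive, Fight).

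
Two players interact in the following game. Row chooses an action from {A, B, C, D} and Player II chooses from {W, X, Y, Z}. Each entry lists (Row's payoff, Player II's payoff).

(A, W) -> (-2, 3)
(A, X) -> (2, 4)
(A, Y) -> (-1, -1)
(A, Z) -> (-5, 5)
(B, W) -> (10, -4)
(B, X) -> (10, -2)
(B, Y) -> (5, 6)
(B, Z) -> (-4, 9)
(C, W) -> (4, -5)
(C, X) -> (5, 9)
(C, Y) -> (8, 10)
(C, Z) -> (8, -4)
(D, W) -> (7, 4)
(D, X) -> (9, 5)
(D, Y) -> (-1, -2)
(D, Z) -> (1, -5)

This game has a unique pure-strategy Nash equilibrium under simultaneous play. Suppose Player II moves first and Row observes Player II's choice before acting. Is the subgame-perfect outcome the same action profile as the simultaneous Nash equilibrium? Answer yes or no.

yes

Work backward from Row's decision.
- W: BR = B, leader payoff -4.
- X: BR = B, leader payoff -2.
- Y: BR = C, leader payoff 10.
- Z: BR = C, leader payoff -4.
Player II's induced payoffs are -4, -2, 10, -4, so Player II commits to Y. Subgame-perfect outcome: (C, Y) with payoffs (8, 10).
Now find the simultaneous Nash equilibrium.
Row's best replies: W→B; X→B; Y→C; Z→C.
Player II's best replies: A→Z; B→Z; C→Y; D→X.
Only (C, Y) has each player best-responding; Nash payoffs (8, 10).
Sequential outcome (C, Y) coincides with the Nash profile (C, Y).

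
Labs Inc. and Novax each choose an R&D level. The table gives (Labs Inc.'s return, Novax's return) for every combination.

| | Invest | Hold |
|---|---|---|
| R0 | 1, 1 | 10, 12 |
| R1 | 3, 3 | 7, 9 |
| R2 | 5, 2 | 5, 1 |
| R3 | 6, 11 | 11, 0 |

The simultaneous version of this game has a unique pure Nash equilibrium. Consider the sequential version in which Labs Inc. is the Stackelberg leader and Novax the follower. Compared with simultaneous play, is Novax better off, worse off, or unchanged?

better off

Solve by backward induction (Labs Inc. leads).
- R0: Novax compares 1, 12 and picks Hold; Labs Inc. would get 10.
- R1: Novax compares 3, 9 and picks Hold; Labs Inc. would get 7.
- R2: Novax compares 2, 1 and picks Invest; Labs Inc. would get 5.
- R3: Novax compares 11, 0 and picks Invest; Labs Inc. would get 6.
Among 10, 7, 5, 6, the best is 10 at R0. Subgame-perfect outcome: (R0, Hold) with payoffs (10, 12).
Under simultaneous play:
Labs Inc.'s best replies: Invest→R3; Hold→R3.
Novax's best replies: R0→Hold; R1→Hold; R2→Invest; R3→Invest.
Only (R3, Invest) has each player best-responding; Nash payoffs (6, 11).
Novax earns 12 sequentially versus 11 at the Nash outcome: better off.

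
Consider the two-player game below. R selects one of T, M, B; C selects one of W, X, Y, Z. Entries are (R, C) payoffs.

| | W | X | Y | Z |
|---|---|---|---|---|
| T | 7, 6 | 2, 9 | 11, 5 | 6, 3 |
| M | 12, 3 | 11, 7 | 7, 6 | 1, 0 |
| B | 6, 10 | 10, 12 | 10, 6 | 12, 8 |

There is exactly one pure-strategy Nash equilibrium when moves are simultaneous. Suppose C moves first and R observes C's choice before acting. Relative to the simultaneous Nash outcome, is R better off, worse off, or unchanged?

Work backward from R's decision.
- W: R compares 7, 12, 6 and picks M; C would get 3.
- X: R compares 2, 11, 10 and picks M; C would get 7.
- Y: R compares 11, 7, 10 and picks T; C would get 5.
- Z: R compares 6, 1, 12 and picks B; C would get 8.
Among 3, 7, 5, 8, the best is 8 at Z. Subgame-perfect outcome: (B, Z) with payoffs (12, 8).
Now find the simultaneous Nash equilibrium.
R's best replies: W→M; X→M; Y→T; Z→B.
C's best replies: T→X; M→X; B→X.
Only (M, X) has each player best-responding; Nash payoffs (11, 7).
R earns 12 sequentially versus 11 at the Nash outcome: better off.

better off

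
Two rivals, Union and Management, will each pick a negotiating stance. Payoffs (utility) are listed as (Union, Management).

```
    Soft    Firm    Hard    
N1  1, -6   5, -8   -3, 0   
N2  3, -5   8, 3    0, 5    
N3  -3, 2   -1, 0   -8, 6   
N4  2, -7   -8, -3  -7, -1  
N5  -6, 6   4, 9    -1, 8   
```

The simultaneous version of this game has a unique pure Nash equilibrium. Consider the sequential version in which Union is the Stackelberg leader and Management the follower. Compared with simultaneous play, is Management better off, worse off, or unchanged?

Work backward from Management's decision.
- N1 → Management plays Hard (best of -6, -8, 0); Union gets -3.
- N2 → Management plays Hard (best of -5, 3, 5); Union gets 0.
- N3 → Management plays Hard (best of 2, 0, 6); Union gets -8.
- N4 → Management plays Hard (best of -7, -3, -1); Union gets -7.
- N5 → Management plays Firm (best of 6, 9, 8); Union gets 4.
Among -3, 0, -8, -7, 4, the best is 4 at N5. Subgame-perfect outcome: (N5, Firm) with payoffs (4, 9).
For the simultaneous game, intersect best replies.
Union's best replies: Soft→N2; Firm→N2; Hard→N2.
Management's best replies: N1→Hard; N2→Hard; N3→Hard; N4→Hard; N5→Firm.
The unique mutual best reply is (N2, Hard), giving (0, 5).
Management earns 9 sequentially versus 5 at the Nash outcome: better off.

better off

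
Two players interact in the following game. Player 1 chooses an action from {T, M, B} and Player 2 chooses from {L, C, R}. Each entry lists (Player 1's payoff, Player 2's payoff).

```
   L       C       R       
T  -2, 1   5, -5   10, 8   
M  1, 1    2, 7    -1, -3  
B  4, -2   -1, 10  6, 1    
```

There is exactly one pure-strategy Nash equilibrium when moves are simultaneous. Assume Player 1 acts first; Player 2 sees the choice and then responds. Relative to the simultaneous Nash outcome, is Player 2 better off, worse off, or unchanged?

unchanged

Work backward from Player 2's decision.
- T: BR = R, leader payoff 10.
- M: BR = C, leader payoff 2.
- B: BR = C, leader payoff -1.
Maximizing over 10, 2, -1, Player 1 chooses T. Subgame-perfect outcome: (T, R) with payoffs (10, 8).
Under simultaneous play:
Player 1's best replies: L→B; C→T; R→T.
Player 2's best replies: T→R; M→C; B→C.
The unique mutual best reply is (T, R), giving (10, 8).
Player 2 earns 8 sequentially versus 8 at the Nash outcome: unchanged.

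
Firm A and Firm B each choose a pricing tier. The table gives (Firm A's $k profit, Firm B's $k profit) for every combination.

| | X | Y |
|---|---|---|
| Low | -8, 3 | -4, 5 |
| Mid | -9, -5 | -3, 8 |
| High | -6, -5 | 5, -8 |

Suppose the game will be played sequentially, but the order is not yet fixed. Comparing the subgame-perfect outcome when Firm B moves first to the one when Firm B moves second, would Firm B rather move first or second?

second

If Firm A leads: Firm B's best replies are Low→Y, Mid→Y, High→X; Firm A's induced payoffs -4, -3, -6; outcome (Mid, Y), payoffs (-3, 8).
If Firm B leads: Firm A's best replies are X→High, Y→High; Firm B's induced payoffs -5, -8; outcome (High, X), payoffs (-6, -5).
Firm B gets -5 moving first and 8 moving second, so Firm B prefers to move second.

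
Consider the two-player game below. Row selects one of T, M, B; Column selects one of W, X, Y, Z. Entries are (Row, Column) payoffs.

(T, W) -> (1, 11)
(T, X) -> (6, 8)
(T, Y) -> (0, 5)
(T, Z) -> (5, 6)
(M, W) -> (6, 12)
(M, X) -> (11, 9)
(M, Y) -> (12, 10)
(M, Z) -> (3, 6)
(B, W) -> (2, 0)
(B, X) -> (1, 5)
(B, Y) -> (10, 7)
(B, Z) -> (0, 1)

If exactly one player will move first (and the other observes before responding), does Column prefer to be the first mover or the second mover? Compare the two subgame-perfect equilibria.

first

If Row leads: Column's best replies are T→W, M→W, B→Y; Row's induced payoffs 1, 6, 10; outcome (B, Y), payoffs (10, 7).
If Column leads: Row's best replies are W→M, X→M, Y→M, Z→T; Column's induced payoffs 12, 9, 10, 6; outcome (M, W), payoffs (6, 12).
Column gets 12 moving first and 7 moving second, so Column prefers to move first.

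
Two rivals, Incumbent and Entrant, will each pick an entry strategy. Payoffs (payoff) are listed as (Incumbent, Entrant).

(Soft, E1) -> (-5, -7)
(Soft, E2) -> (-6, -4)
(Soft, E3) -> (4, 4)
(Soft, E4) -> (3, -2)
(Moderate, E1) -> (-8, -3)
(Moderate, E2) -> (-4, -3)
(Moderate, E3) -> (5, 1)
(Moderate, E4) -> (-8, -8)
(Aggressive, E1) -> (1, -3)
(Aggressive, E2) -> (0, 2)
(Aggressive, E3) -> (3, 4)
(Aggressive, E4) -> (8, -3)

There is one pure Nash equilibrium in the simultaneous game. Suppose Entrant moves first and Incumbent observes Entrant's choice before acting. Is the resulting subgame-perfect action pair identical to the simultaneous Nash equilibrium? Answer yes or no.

no

Incumbent best-responds to each possible Entrant move:
- E1: Incumbent compares -5, -8, 1 and picks Aggressive; Entrant would get -3.
- E2: Incumbent compares -6, -4, 0 and picks Aggressive; Entrant would get 2.
- E3: Incumbent compares 4, 5, 3 and picks Moderate; Entrant would get 1.
- E4: Incumbent compares 3, -8, 8 and picks Aggressive; Entrant would get -3.
Entrant's induced payoffs are -3, 2, 1, -3, so Entrant commits to E2. Subgame-perfect outcome: (Aggressive, E2) with payoffs (0, 2).
Under simultaneous play:
Incumbent's best replies: E1→Aggressive; E2→Aggressive; E3→Moderate; E4→Aggressive.
Entrant's best replies: Soft→E3; Moderate→E3; Aggressive→E3.
The unique mutual best reply is (Moderate, E3), giving (5, 1).
Sequential outcome (Aggressive, E2) differs from the Nash profile (Moderate, E3).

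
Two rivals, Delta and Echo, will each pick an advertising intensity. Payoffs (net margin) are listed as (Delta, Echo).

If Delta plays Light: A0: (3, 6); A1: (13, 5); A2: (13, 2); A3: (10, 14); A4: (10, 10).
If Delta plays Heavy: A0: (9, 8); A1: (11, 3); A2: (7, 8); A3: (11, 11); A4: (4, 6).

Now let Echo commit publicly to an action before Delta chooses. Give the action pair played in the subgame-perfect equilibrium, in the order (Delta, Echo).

Delta best-responds to each possible Echo move:
- A0: Delta compares 3, 9 and picks Heavy; Echo would get 8.
- A1: Delta compares 13, 11 and picks Light; Echo would get 5.
- A2: Delta compares 13, 7 and picks Light; Echo would get 2.
- A3: Delta compares 10, 11 and picks Heavy; Echo would get 11.
- A4: Delta compares 10, 4 and picks Light; Echo would get 10.
Among 8, 5, 2, 11, 10, the best is 11 at A3. Subgame-perfect outcome: (Heavy, A3) with payoffs (11, 11).

(Heavy, A3)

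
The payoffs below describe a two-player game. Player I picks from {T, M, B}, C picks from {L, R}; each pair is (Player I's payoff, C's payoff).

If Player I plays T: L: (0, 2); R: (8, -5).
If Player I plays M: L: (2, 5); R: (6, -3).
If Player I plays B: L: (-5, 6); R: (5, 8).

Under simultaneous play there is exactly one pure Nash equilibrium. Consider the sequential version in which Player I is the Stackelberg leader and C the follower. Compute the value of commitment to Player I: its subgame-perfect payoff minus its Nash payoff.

Solve by backward induction (Player I leads).
- T → C plays L (best of 2, -5); Player I gets 0.
- M → C plays L (best of 5, -3); Player I gets 2.
- B → C plays R (best of 6, 8); Player I gets 5.
Among 0, 2, 5, the best is 5 at B. Subgame-perfect outcome: (B, R) with payoffs (5, 8).
For the simultaneous game, intersect best replies.
Player I's best replies: L→M; R→T.
C's best replies: T→L; M→L; B→R.
The unique mutual best reply is (M, L), giving (2, 5).
Player I's commitment gain: 5 − 2 = 3.

3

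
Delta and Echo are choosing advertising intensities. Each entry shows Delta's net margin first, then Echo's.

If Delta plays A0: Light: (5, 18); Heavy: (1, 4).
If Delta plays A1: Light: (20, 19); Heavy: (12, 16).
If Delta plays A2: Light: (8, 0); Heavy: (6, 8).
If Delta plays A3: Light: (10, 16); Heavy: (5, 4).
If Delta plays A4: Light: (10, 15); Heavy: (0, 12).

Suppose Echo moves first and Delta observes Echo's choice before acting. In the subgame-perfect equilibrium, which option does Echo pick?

Solve by backward induction (Echo leads).
- Light → Delta plays A1 (best of 5, 20, 8, 10, 10); Echo gets 19.
- Heavy → Delta plays A1 (best of 1, 12, 6, 5, 0); Echo gets 16.
Maximizing over 19, 16, Echo chooses Light. Subgame-perfect outcome: (A1, Light) with payoffs (20, 19).

Light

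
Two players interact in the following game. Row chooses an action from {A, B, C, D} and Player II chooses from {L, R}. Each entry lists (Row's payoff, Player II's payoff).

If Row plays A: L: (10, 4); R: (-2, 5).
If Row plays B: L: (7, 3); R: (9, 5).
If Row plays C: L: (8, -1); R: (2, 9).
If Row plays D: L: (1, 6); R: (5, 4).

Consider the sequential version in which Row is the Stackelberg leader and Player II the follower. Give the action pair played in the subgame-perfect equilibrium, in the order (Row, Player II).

(B, R)

Solve by backward induction (Row leads).
- A → Player II plays R (best of 4, 5); Row gets -2.
- B → Player II plays R (best of 3, 5); Row gets 9.
- C → Player II plays R (best of -1, 9); Row gets 2.
- D → Player II plays L (best of 6, 4); Row gets 1.
Maximizing over -2, 9, 2, 1, Row chooses B. Subgame-perfect outcome: (B, R) with payoffs (9, 5).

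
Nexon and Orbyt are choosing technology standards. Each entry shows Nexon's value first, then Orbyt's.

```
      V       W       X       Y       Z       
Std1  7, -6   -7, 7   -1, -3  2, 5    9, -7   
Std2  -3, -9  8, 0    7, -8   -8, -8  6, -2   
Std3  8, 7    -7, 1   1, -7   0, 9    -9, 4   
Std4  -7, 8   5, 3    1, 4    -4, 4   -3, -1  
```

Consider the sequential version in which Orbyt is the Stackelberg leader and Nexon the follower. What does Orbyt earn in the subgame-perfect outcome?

7

Work backward from Nexon's decision.
- V → Nexon plays Std3 (best of 7, -3, 8, -7); Orbyt gets 7.
- W → Nexon plays Std2 (best of -7, 8, -7, 5); Orbyt gets 0.
- X → Nexon plays Std2 (best of -1, 7, 1, 1); Orbyt gets -8.
- Y → Nexon plays Std1 (best of 2, -8, 0, -4); Orbyt gets 5.
- Z → Nexon plays Std1 (best of 9, 6, -9, -3); Orbyt gets -7.
Orbyt's induced payoffs are 7, 0, -8, 5, -7, so Orbyt commits to V. Subgame-perfect outcome: (Std3, V) with payoffs (8, 7).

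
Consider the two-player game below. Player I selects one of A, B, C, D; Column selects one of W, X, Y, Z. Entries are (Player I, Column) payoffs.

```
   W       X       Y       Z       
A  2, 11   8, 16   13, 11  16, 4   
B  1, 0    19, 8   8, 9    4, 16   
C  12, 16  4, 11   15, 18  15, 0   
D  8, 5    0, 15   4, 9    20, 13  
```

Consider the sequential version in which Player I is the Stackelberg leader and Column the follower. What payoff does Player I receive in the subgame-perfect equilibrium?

15

Column best-responds to each possible Player I move:
- A: Column compares 11, 16, 11, 4 and picks X; Player I would get 8.
- B: Column compares 0, 8, 9, 16 and picks Z; Player I would get 4.
- C: Column compares 16, 11, 18, 0 and picks Y; Player I would get 15.
- D: Column compares 5, 15, 9, 13 and picks X; Player I would get 0.
Among 8, 4, 15, 0, the best is 15 at C. Subgame-perfect outcome: (C, Y) with payoffs (15, 18).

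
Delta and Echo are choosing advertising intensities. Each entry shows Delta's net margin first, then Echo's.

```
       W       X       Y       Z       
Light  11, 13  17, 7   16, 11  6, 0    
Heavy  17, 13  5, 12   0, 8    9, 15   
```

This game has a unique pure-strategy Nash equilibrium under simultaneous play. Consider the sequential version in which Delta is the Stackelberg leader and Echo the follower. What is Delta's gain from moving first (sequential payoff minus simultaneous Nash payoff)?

2

Work backward from Echo's decision.
- Light: BR = W, leader payoff 11.
- Heavy: BR = Z, leader payoff 9.
Delta's induced payoffs are 11, 9, so Delta commits to Light. Subgame-perfect outcome: (Light, W) with payoffs (11, 13).
Now find the simultaneous Nash equilibrium.
Delta's best replies: W→Heavy; X→Light; Y→Light; Z→Heavy.
Echo's best replies: Light→W; Heavy→Z.
The unique mutual best reply is (Heavy, Z), giving (9, 15).
Delta's commitment gain: 11 − 9 = 2.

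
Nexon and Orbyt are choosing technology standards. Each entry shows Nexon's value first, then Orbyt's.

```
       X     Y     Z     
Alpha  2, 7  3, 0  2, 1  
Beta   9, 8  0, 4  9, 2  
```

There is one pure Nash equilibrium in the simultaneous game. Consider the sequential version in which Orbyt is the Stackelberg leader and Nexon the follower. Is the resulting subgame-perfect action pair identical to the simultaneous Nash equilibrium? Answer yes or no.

yes

Solve by backward induction (Orbyt leads).
- X: BR = Beta, leader payoff 8.
- Y: BR = Alpha, leader payoff 0.
- Z: BR = Beta, leader payoff 2.
Maximizing over 8, 0, 2, Orbyt chooses X. Subgame-perfect outcome: (Beta, X) with payoffs (9, 8).
Under simultaneous play:
Nexon's best replies: X→Beta; Y→Alpha; Z→Beta.
Orbyt's best replies: Alpha→X; Beta→X.
Only (Beta, X) has each player best-responding; Nash payoffs (9, 8).
Sequential outcome (Beta, X) coincides with the Nash profile (Beta, X).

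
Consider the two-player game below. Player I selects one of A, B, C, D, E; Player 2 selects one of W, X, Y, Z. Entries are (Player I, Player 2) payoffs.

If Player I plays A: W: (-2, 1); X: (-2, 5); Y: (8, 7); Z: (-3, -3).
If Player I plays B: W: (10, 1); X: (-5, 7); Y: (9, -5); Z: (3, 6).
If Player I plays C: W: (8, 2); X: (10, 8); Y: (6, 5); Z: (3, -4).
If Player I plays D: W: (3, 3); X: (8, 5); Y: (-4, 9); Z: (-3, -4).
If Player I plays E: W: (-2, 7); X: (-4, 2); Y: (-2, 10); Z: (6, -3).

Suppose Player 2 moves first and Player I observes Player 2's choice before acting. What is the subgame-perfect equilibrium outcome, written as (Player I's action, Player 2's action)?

(C, X)

Player I best-responds to each possible Player 2 move:
- W: Player I compares -2, 10, 8, 3, -2 and picks B; Player 2 would get 1.
- X: Player I compares -2, -5, 10, 8, -4 and picks C; Player 2 would get 8.
- Y: Player I compares 8, 9, 6, -4, -2 and picks B; Player 2 would get -5.
- Z: Player I compares -3, 3, 3, -3, 6 and picks E; Player 2 would get -3.
Player 2's induced payoffs are 1, 8, -5, -3, so Player 2 commits to X. Subgame-perfect outcome: (C, X) with payoffs (10, 8).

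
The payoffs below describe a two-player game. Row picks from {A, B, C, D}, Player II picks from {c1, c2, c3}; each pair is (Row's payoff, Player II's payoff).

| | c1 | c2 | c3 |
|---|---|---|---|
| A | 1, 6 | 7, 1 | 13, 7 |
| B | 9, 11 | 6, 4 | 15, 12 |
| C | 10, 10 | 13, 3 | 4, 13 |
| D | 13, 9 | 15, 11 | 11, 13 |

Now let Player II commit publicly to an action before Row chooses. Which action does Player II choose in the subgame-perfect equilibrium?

c3

Row best-responds to each possible Player II move:
- c1 → Row plays D (best of 1, 9, 10, 13); Player II gets 9.
- c2 → Row plays D (best of 7, 6, 13, 15); Player II gets 11.
- c3 → Row plays B (best of 13, 15, 4, 11); Player II gets 12.
Player II's induced payoffs are 9, 11, 12, so Player II commits to c3. Subgame-perfect outcome: (B, c3) with payoffs (15, 12).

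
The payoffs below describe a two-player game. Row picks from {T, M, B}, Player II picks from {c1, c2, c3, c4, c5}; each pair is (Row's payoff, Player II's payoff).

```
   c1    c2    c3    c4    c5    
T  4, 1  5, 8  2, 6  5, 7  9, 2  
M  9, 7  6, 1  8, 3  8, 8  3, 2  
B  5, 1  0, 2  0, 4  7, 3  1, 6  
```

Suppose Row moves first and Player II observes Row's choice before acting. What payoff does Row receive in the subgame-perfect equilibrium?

8

Backward induction with Row moving first.
- T: Player II compares 1, 8, 6, 7, 2 and picks c2; Row would get 5.
- M: Player II compares 7, 1, 3, 8, 2 and picks c4; Row would get 8.
- B: Player II compares 1, 2, 4, 3, 6 and picks c5; Row would get 1.
Row's induced payoffs are 5, 8, 1, so Row commits to M. Subgame-perfect outcome: (M, c4) with payoffs (8, 8).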